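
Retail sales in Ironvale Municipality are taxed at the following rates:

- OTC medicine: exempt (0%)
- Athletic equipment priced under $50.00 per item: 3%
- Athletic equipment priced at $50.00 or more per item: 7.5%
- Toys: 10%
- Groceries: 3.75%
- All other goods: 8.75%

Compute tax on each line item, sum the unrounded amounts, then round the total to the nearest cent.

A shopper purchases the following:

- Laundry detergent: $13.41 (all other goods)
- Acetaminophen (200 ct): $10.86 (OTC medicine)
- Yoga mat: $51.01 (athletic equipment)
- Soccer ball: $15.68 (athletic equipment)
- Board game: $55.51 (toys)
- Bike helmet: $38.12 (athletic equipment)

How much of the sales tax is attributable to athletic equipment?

Yoga mat $51.01: athletic equipment, $50.00 or more → 7.5% → $3.82575
Soccer ball $15.68: athletic equipment, under $50.00 → 3% → $0.4704
Bike helmet $38.12: athletic equipment, under $50.00 → 3% → $1.1436
Tax on athletic equipment: unrounded sum = $5.43975 → $5.44

$5.44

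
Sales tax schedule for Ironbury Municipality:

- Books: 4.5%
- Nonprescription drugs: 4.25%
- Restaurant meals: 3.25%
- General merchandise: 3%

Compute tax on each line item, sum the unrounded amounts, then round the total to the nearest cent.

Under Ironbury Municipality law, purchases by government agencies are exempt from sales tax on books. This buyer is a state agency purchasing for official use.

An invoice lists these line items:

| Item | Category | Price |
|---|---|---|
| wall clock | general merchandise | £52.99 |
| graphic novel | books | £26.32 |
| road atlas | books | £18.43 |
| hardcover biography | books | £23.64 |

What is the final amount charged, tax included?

Wall clock £52.99: general merchandise → 3% → £1.5897
Graphic novel £26.32: books, buyer-exempt → 0% → £0.00
Road atlas £18.43: books, buyer-exempt → 0% → £0.00
Hardcover biography £23.64: books, buyer-exempt → 0% → £0.00
Subtotal = £121.38; unrounded tax = £1.5897 → £1.59; total due = £122.97

£122.97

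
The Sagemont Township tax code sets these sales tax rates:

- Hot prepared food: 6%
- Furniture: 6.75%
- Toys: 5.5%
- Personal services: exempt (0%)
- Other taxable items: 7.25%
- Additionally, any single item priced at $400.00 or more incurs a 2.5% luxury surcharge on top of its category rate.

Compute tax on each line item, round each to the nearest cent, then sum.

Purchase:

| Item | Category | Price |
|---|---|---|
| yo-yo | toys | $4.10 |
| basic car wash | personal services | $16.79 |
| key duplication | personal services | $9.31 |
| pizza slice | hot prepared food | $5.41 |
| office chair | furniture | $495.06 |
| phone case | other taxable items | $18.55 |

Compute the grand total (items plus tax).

$596.90

Yo-yo $4.10: toys → 5.5% → $0.23
Basic car wash $16.79: personal services → 0% → $0.00
Key duplication $9.31: personal services → 0% → $0.00
Pizza slice $5.41: hot prepared food → 6% → $0.32
Office chair $495.06: furniture → 6.75% + 2.5% surcharge = 9.25% → $45.79
Phone case $18.55: other taxable items → 7.25% → $1.34
Subtotal = $549.22; tax = $47.68; total due = $596.90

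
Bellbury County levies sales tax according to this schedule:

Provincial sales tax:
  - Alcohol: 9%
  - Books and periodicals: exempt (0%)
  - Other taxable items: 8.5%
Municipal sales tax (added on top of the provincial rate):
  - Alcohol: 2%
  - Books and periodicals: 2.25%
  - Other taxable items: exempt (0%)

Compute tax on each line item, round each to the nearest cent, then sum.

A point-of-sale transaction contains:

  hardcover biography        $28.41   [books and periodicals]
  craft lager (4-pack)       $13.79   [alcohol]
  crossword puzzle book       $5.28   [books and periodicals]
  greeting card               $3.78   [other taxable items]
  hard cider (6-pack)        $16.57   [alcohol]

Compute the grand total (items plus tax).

Hardcover biography $28.41: books and periodicals → 0% + 2.25% municipal = 2.25% → $0.64
Craft lager (4-pack) $13.79: alcohol → 9% + 2% municipal = 11% → $1.52
Crossword puzzle book $5.28: books and periodicals → 0% + 2.25% municipal = 2.25% → $0.12
Greeting card $3.78: other taxable items → 8.5% + 0% municipal = 8.5% → $0.32
Hard cider (6-pack) $16.57: alcohol → 9% + 2% municipal = 11% → $1.82
Subtotal = $67.83; tax = $4.42; total due = $72.25

$72.25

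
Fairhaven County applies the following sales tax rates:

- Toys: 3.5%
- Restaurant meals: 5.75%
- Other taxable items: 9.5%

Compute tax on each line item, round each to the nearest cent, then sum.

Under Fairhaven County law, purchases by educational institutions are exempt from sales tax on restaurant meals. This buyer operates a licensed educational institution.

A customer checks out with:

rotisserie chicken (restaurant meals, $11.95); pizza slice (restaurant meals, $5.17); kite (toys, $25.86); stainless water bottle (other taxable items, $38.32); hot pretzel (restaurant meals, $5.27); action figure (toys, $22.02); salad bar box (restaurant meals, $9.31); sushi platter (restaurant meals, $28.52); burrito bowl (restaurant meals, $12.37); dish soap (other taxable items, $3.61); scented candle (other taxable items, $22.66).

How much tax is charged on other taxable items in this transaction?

Stainless water bottle $38.32: other taxable items → 9.5% → $3.64
Dish soap $3.61: other taxable items → 9.5% → $0.34
Scented candle $22.66: other taxable items → 9.5% → $2.15
Tax on other taxable items = $3.64 + $0.34 + $2.15 = $6.13

$6.13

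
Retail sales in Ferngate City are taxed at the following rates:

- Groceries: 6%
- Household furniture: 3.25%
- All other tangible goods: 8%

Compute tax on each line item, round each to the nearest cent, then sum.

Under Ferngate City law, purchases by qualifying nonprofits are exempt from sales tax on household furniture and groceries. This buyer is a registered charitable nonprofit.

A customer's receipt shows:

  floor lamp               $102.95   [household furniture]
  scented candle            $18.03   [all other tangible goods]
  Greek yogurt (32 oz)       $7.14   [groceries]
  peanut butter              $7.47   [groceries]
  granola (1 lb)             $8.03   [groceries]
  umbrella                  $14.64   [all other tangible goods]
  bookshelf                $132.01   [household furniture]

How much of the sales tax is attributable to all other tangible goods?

Scented candle $18.03: all other tangible goods → 8% → $1.44
Umbrella $14.64: all other tangible goods → 8% → $1.17
Tax on all other tangible goods = $1.44 + $1.17 = $2.61

$2.61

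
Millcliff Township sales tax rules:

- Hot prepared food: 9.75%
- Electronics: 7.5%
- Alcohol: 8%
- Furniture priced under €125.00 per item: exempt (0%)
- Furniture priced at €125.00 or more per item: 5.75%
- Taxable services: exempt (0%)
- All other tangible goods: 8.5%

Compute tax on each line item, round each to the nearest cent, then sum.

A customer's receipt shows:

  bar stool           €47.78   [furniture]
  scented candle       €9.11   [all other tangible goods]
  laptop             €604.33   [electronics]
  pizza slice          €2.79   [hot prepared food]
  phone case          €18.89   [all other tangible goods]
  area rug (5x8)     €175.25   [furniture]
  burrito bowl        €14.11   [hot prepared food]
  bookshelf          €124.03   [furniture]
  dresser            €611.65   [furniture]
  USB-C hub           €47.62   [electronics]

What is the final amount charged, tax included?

€1753.73

Bar stool €47.78: furniture, under €125.00 → 0% → €0.00
Scented candle €9.11: all other tangible goods → 8.5% → €0.77
Laptop €604.33: electronics → 7.5% → €45.32
Pizza slice €2.79: hot prepared food → 9.75% → €0.27
Phone case €18.89: all other tangible goods → 8.5% → €1.61
Area rug (5x8) €175.25: furniture, €125.00 or more → 5.75% → €10.08
Burrito bowl €14.11: hot prepared food → 9.75% → €1.38
Bookshelf €124.03: furniture, under €125.00 → 0% → €0.00
Dresser €611.65: furniture, €125.00 or more → 5.75% → €35.17
USB-C hub €47.62: electronics → 7.5% → €3.57
Subtotal = €1655.56; tax = €98.17; total due = €1753.73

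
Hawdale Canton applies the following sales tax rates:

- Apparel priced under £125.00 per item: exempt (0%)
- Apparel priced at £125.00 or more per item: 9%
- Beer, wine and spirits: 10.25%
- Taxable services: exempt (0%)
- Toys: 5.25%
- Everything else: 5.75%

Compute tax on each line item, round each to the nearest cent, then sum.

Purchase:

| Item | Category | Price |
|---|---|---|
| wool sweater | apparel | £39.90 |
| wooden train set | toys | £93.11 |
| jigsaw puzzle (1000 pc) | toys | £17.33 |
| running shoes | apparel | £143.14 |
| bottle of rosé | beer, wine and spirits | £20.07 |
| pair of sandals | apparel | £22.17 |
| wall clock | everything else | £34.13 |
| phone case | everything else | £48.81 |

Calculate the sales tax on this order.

Wool sweater £39.90: apparel, under £125.00 → 0% → £0.00
Wooden train set £93.11: toys → 5.25% → £4.89
Jigsaw puzzle (1000 pc) £17.33: toys → 5.25% → £0.91
Running shoes £143.14: apparel, £125.00 or more → 9% → £12.88
Bottle of rosé £20.07: beer, wine and spirits → 10.25% → £2.06
Pair of sandals £22.17: apparel, under £125.00 → 0% → £0.00
Wall clock £34.13: everything else → 5.75% → £1.96
Phone case £48.81: everything else → 5.75% → £2.81
Total tax = £4.89 + £0.91 + £12.88 + £2.06 + £1.96 + £2.81 = £25.51

£25.51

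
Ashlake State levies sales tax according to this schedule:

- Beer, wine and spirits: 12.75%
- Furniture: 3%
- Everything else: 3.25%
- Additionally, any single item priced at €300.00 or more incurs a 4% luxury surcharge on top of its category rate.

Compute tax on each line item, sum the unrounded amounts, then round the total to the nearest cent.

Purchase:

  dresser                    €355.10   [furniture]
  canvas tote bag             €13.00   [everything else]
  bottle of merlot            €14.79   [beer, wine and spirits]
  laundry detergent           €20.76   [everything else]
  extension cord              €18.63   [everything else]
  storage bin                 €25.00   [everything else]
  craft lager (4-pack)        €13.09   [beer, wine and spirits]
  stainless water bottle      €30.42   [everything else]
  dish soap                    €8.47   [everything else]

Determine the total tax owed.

Dresser €355.10: furniture → 3% + 4% surcharge = 7% → €24.857
Canvas tote bag €13.00: everything else → 3.25% → €0.4225
Bottle of merlot €14.79: beer, wine and spirits → 12.75% → €1.885725
Laundry detergent €20.76: everything else → 3.25% → €0.6747
Extension cord €18.63: everything else → 3.25% → €0.605475
Storage bin €25.00: everything else → 3.25% → €0.8125
Craft lager (4-pack) €13.09: beer, wine and spirits → 12.75% → €1.668975
Stainless water bottle €30.42: everything else → 3.25% → €0.98865
Dish soap €8.47: everything else → 3.25% → €0.275275
Unrounded tax sum = €32.1908 → €32.19

€32.19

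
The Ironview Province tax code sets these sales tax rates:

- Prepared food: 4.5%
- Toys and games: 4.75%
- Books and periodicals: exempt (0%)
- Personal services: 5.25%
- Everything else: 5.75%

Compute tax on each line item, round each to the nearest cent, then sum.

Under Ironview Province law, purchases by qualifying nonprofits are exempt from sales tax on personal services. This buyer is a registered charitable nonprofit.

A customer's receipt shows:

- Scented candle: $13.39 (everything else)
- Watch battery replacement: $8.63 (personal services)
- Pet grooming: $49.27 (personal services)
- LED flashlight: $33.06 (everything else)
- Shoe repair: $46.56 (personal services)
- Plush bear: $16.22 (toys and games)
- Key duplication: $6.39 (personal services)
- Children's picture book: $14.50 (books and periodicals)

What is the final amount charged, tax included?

Scented candle $13.39: everything else → 5.75% → $0.77
Watch battery replacement $8.63: personal services, buyer-exempt → 0% → $0.00
Pet grooming $49.27: personal services, buyer-exempt → 0% → $0.00
LED flashlight $33.06: everything else → 5.75% → $1.90
Shoe repair $46.56: personal services, buyer-exempt → 0% → $0.00
Plush bear $16.22: toys and games → 4.75% → $0.77
Key duplication $6.39: personal services, buyer-exempt → 0% → $0.00
Children's picture book $14.50: books and periodicals → 0% → $0.00
Subtotal = $188.02; tax = $3.44; total due = $191.46

$191.46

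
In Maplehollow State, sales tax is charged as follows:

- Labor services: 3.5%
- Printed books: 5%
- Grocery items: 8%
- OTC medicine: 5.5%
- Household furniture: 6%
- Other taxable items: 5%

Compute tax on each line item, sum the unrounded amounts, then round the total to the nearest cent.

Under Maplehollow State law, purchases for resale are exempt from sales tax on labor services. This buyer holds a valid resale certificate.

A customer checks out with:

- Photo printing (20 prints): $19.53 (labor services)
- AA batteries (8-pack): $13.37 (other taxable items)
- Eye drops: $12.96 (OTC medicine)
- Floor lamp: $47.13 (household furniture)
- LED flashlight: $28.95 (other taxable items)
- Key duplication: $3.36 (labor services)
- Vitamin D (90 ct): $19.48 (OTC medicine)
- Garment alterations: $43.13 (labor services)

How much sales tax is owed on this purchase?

Photo printing (20 prints) $19.53: labor services, buyer-exempt → 0% → $0.00
AA batteries (8-pack) $13.37: other taxable items → 5% → $0.6685
Eye drops $12.96: OTC medicine → 5.5% → $0.7128
Floor lamp $47.13: household furniture → 6% → $2.8278
LED flashlight $28.95: other taxable items → 5% → $1.4475
Key duplication $3.36: labor services, buyer-exempt → 0% → $0.00
Vitamin D (90 ct) $19.48: OTC medicine → 5.5% → $1.0714
Garment alterations $43.13: labor services, buyer-exempt → 0% → $0.00
Unrounded tax sum = $6.728 → $6.73

$6.73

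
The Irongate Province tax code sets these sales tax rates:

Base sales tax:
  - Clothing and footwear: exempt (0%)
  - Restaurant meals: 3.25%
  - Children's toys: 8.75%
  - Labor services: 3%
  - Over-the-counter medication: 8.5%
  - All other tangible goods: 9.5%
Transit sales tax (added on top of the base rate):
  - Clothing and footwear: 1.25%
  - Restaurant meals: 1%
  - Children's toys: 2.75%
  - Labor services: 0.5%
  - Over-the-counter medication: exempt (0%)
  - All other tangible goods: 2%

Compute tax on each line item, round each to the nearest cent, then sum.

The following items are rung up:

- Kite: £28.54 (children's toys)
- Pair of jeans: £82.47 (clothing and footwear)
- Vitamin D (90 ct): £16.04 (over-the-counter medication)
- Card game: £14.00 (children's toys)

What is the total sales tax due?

Kite £28.54: children's toys → 8.75% + 2.75% transit = 11.5% → £3.28
Pair of jeans £82.47: clothing and footwear → 0% + 1.25% transit = 1.25% → £1.03
Vitamin D (90 ct) £16.04: over-the-counter medication → 8.5% + 0% transit = 8.5% → £1.36
Card game £14.00: children's toys → 8.75% + 2.75% transit = 11.5% → £1.61
Total tax = £3.28 + £1.03 + £1.36 + £1.61 = £7.28

£7.28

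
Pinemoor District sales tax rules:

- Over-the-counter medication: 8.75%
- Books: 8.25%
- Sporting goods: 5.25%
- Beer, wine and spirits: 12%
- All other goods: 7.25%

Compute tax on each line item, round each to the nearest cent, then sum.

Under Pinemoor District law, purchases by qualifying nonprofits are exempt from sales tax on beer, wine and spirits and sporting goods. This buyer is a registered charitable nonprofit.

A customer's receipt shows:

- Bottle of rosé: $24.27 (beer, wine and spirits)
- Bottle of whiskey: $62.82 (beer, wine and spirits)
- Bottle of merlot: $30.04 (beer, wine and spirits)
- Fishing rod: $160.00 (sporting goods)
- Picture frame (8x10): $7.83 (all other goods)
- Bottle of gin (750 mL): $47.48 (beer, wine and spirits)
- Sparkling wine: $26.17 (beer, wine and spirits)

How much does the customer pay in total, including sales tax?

$359.18

Bottle of rosé $24.27: beer, wine and spirits, buyer-exempt → 0% → $0.00
Bottle of whiskey $62.82: beer, wine and spirits, buyer-exempt → 0% → $0.00
Bottle of merlot $30.04: beer, wine and spirits, buyer-exempt → 0% → $0.00
Fishing rod $160.00: sporting goods, buyer-exempt → 0% → $0.00
Picture frame (8x10) $7.83: all other goods → 7.25% → $0.57
Bottle of gin (750 mL) $47.48: beer, wine and spirits, buyer-exempt → 0% → $0.00
Sparkling wine $26.17: beer, wine and spirits, buyer-exempt → 0% → $0.00
Subtotal = $358.61; tax = $0.57; total due = $359.18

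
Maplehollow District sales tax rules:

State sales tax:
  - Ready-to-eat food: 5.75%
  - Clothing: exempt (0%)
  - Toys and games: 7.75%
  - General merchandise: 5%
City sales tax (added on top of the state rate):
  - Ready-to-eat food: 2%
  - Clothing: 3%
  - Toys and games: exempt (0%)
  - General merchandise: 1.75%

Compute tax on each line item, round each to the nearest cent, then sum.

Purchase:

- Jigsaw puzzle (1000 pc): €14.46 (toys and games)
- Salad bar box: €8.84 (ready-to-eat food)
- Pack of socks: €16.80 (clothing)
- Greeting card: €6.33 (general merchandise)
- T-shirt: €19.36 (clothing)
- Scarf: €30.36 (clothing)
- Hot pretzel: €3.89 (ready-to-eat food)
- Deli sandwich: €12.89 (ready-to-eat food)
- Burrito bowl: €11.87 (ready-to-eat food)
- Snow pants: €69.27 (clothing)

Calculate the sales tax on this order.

€8.53

Jigsaw puzzle (1000 pc) €14.46: toys and games → 7.75% + 0% city = 7.75% → €1.12
Salad bar box €8.84: ready-to-eat food → 5.75% + 2% city = 7.75% → €0.69
Pack of socks €16.80: clothing → 0% + 3% city = 3% → €0.50
Greeting card €6.33: general merchandise → 5% + 1.75% city = 6.75% → €0.43
T-shirt €19.36: clothing → 0% + 3% city = 3% → €0.58
Scarf €30.36: clothing → 0% + 3% city = 3% → €0.91
Hot pretzel €3.89: ready-to-eat food → 5.75% + 2% city = 7.75% → €0.30
Deli sandwich €12.89: ready-to-eat food → 5.75% + 2% city = 7.75% → €1.00
Burrito bowl €11.87: ready-to-eat food → 5.75% + 2% city = 7.75% → €0.92
Snow pants €69.27: clothing → 0% + 3% city = 3% → €2.08
Total tax = €1.12 + €0.69 + €0.50 + €0.43 + €0.58 + €0.91 + €0.30 + €1.00 + €0.92 + €2.08 = €8.53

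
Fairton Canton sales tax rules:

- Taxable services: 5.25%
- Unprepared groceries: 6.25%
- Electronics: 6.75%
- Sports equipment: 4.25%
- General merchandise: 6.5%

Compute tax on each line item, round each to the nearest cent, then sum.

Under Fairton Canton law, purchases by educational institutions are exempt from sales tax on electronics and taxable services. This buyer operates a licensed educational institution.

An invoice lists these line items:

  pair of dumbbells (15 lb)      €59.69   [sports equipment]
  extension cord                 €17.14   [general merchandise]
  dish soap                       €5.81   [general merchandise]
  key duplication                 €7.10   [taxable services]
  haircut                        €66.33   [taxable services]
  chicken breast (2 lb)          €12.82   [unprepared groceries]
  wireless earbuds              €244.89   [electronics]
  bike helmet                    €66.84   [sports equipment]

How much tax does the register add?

Pair of dumbbells (15 lb) €59.69: sports equipment → 4.25% → €2.54
Extension cord €17.14: general merchandise → 6.5% → €1.11
Dish soap €5.81: general merchandise → 6.5% → €0.38
Key duplication €7.10: taxable services, buyer-exempt → 0% → €0.00
Haircut €66.33: taxable services, buyer-exempt → 0% → €0.00
Chicken breast (2 lb) €12.82: unprepared groceries → 6.25% → €0.80
Wireless earbuds €244.89: electronics, buyer-exempt → 0% → €0.00
Bike helmet €66.84: sports equipment → 4.25% → €2.84
Total tax = €2.54 + €1.11 + €0.38 + €0.80 + €2.84 = €7.67

€7.67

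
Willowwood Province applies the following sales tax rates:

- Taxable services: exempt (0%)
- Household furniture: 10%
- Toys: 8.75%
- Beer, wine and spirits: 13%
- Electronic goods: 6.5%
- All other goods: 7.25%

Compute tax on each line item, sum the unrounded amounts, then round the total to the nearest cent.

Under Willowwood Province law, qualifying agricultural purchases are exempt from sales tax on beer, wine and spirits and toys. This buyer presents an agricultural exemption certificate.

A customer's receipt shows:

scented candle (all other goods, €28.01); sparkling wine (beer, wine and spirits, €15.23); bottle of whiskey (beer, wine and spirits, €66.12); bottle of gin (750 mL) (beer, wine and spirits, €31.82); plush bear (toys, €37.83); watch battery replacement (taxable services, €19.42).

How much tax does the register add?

€2.03

Scented candle €28.01: all other goods → 7.25% → €2.030725
Sparkling wine €15.23: beer, wine and spirits, buyer-exempt → 0% → €0.00
Bottle of whiskey €66.12: beer, wine and spirits, buyer-exempt → 0% → €0.00
Bottle of gin (750 mL) €31.82: beer, wine and spirits, buyer-exempt → 0% → €0.00
Plush bear €37.83: toys, buyer-exempt → 0% → €0.00
Watch battery replacement €19.42: taxable services → 0% → €0.00
Unrounded tax sum = €2.030725 → €2.03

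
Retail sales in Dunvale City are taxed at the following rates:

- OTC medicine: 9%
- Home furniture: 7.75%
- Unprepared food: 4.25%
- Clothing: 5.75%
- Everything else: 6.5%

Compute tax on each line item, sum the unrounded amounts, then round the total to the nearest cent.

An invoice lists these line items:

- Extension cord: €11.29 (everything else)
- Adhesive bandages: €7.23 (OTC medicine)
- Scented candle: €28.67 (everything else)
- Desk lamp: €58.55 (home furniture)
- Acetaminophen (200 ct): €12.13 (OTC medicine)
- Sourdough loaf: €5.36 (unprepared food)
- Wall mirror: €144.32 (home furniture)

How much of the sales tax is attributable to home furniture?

€15.72

Desk lamp €58.55: home furniture → 7.75% → €4.537625
Wall mirror €144.32: home furniture → 7.75% → €11.1848
Tax on home furniture: unrounded sum = €15.722425 → €15.72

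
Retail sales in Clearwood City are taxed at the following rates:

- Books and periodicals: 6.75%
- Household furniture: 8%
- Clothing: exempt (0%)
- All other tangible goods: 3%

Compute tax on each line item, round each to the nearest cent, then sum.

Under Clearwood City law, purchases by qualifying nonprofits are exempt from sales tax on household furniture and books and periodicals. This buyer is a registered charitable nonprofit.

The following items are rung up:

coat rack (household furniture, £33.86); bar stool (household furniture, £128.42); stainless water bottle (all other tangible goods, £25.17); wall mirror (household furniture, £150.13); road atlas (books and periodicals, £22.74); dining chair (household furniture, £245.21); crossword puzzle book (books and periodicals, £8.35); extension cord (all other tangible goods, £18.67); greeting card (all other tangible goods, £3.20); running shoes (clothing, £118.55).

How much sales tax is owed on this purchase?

Coat rack £33.86: household furniture, buyer-exempt → 0% → £0.00
Bar stool £128.42: household furniture, buyer-exempt → 0% → £0.00
Stainless water bottle £25.17: all other tangible goods → 3% → £0.76
Wall mirror £150.13: household furniture, buyer-exempt → 0% → £0.00
Road atlas £22.74: books and periodicals, buyer-exempt → 0% → £0.00
Dining chair £245.21: household furniture, buyer-exempt → 0% → £0.00
Crossword puzzle book £8.35: books and periodicals, buyer-exempt → 0% → £0.00
Extension cord £18.67: all other tangible goods → 3% → £0.56
Greeting card £3.20: all other tangible goods → 3% → £0.10
Running shoes £118.55: clothing → 0% → £0.00
Total tax = £0.76 + £0.56 + £0.10 = £1.42

£1.42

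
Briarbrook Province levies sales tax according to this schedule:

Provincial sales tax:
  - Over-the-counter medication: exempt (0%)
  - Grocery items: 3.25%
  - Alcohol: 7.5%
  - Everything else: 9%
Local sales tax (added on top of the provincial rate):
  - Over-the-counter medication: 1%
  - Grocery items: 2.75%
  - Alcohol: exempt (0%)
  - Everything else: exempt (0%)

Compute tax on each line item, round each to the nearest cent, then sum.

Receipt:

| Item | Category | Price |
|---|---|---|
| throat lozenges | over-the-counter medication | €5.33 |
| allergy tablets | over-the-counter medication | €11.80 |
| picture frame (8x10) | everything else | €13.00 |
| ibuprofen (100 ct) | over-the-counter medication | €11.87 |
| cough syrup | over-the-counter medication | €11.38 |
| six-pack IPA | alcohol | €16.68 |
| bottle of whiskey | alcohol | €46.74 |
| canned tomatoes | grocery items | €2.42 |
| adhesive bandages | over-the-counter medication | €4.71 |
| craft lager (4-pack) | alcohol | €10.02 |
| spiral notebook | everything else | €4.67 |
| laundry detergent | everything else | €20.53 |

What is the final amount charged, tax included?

€168.70

Throat lozenges €5.33: over-the-counter medication → 0% + 1% local = 1% → €0.05
Allergy tablets €11.80: over-the-counter medication → 0% + 1% local = 1% → €0.12
Picture frame (8x10) €13.00: everything else → 9% + 0% local = 9% → €1.17
Ibuprofen (100 ct) €11.87: over-the-counter medication → 0% + 1% local = 1% → €0.12
Cough syrup €11.38: over-the-counter medication → 0% + 1% local = 1% → €0.11
Six-pack IPA €16.68: alcohol → 7.5% + 0% local = 7.5% → €1.25
Bottle of whiskey €46.74: alcohol → 7.5% + 0% local = 7.5% → €3.51
Canned tomatoes €2.42: grocery items → 3.25% + 2.75% local = 6% → €0.15
Adhesive bandages €4.71: over-the-counter medication → 0% + 1% local = 1% → €0.05
Craft lager (4-pack) €10.02: alcohol → 7.5% + 0% local = 7.5% → €0.75
Spiral notebook €4.67: everything else → 9% + 0% local = 9% → €0.42
Laundry detergent €20.53: everything else → 9% + 0% local = 9% → €1.85
Subtotal = €159.15; tax = €9.55; total due = €168.70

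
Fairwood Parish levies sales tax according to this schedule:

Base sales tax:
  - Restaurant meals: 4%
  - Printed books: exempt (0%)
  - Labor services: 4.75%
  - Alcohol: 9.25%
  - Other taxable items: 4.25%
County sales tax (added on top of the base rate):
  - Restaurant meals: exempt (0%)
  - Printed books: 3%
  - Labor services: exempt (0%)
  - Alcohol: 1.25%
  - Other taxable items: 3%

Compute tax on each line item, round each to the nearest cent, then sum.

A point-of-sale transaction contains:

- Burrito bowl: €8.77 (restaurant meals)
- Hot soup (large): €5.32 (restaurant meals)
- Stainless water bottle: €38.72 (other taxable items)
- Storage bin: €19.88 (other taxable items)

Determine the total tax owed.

Burrito bowl €8.77: restaurant meals → 4% + 0% county = 4% → €0.35
Hot soup (large) €5.32: restaurant meals → 4% + 0% county = 4% → €0.21
Stainless water bottle €38.72: other taxable items → 4.25% + 3% county = 7.25% → €2.81
Storage bin €19.88: other taxable items → 4.25% + 3% county = 7.25% → €1.44
Total tax = €0.35 + €0.21 + €2.81 + €1.44 = €4.81

€4.81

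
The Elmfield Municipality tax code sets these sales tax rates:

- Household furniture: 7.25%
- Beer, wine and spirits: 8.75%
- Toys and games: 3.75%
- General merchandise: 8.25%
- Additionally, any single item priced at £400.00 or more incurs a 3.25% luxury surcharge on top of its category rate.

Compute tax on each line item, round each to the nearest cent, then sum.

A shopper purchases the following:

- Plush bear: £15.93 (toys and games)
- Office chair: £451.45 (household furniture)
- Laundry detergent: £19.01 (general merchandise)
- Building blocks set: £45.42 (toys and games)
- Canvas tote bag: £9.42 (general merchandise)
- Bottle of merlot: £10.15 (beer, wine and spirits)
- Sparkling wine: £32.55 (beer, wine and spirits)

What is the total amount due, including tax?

£639.72

Plush bear £15.93: toys and games → 3.75% → £0.60
Office chair £451.45: household furniture → 7.25% + 3.25% surcharge = 10.5% → £47.40
Laundry detergent £19.01: general merchandise → 8.25% → £1.57
Building blocks set £45.42: toys and games → 3.75% → £1.70
Canvas tote bag £9.42: general merchandise → 8.25% → £0.78
Bottle of merlot £10.15: beer, wine and spirits → 8.75% → £0.89
Sparkling wine £32.55: beer, wine and spirits → 8.75% → £2.85
Subtotal = £583.93; tax = £55.79; total due = £639.72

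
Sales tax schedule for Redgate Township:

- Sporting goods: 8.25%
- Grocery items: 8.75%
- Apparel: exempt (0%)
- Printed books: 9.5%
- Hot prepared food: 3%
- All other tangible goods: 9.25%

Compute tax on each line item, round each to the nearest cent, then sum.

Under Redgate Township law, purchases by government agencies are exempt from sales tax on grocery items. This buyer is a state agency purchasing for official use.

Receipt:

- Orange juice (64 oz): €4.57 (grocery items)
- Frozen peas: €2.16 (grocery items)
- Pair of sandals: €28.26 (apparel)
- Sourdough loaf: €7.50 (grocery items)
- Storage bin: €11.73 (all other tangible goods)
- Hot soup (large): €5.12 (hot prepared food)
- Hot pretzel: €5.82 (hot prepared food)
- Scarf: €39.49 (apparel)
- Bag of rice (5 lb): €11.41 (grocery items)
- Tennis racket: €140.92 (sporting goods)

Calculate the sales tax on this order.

Orange juice (64 oz) €4.57: grocery items, buyer-exempt → 0% → €0.00
Frozen peas €2.16: grocery items, buyer-exempt → 0% → €0.00
Pair of sandals €28.26: apparel → 0% → €0.00
Sourdough loaf €7.50: grocery items, buyer-exempt → 0% → €0.00
Storage bin €11.73: all other tangible goods → 9.25% → €1.09
Hot soup (large) €5.12: hot prepared food → 3% → €0.15
Hot pretzel €5.82: hot prepared food → 3% → €0.17
Scarf €39.49: apparel → 0% → €0.00
Bag of rice (5 lb) €11.41: grocery items, buyer-exempt → 0% → €0.00
Tennis racket €140.92: sporting goods → 8.25% → €11.63
Total tax = €1.09 + €0.15 + €0.17 + €11.63 = €13.04

€13.04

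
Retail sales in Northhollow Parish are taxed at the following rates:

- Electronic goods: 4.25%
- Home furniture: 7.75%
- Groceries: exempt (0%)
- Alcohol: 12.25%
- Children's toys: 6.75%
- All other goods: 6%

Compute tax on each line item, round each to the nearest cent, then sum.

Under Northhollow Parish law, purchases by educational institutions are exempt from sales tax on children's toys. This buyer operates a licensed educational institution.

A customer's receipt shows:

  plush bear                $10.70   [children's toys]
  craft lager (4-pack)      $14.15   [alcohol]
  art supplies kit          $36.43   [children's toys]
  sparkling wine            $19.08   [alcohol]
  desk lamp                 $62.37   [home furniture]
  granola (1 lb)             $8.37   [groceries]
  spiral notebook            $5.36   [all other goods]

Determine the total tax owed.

Plush bear $10.70: children's toys, buyer-exempt → 0% → $0.00
Craft lager (4-pack) $14.15: alcohol → 12.25% → $1.73
Art supplies kit $36.43: children's toys, buyer-exempt → 0% → $0.00
Sparkling wine $19.08: alcohol → 12.25% → $2.34
Desk lamp $62.37: home furniture → 7.75% → $4.83
Granola (1 lb) $8.37: groceries → 0% → $0.00
Spiral notebook $5.36: all other goods → 6% → $0.32
Total tax = $1.73 + $2.34 + $4.83 + $0.32 = $9.22

$9.22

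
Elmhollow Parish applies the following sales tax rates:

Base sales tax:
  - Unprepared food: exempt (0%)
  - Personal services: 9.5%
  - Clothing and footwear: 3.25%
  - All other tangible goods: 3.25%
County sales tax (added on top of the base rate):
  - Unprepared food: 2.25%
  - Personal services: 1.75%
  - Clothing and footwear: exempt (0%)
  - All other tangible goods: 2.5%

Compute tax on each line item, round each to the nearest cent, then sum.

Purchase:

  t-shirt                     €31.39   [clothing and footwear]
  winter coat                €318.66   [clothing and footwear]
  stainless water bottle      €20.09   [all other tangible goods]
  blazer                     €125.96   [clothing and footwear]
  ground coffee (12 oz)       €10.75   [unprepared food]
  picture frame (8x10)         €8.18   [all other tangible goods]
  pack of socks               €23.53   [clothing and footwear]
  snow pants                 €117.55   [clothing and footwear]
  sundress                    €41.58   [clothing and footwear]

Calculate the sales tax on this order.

€23.27

T-shirt €31.39: clothing and footwear → 3.25% + 0% county = 3.25% → €1.02
Winter coat €318.66: clothing and footwear → 3.25% + 0% county = 3.25% → €10.36
Stainless water bottle €20.09: all other tangible goods → 3.25% + 2.5% county = 5.75% → €1.16
Blazer €125.96: clothing and footwear → 3.25% + 0% county = 3.25% → €4.09
Ground coffee (12 oz) €10.75: unprepared food → 0% + 2.25% county = 2.25% → €0.24
Picture frame (8x10) €8.18: all other tangible goods → 3.25% + 2.5% county = 5.75% → €0.47
Pack of socks €23.53: clothing and footwear → 3.25% + 0% county = 3.25% → €0.76
Snow pants €117.55: clothing and footwear → 3.25% + 0% county = 3.25% → €3.82
Sundress €41.58: clothing and footwear → 3.25% + 0% county = 3.25% → €1.35
Total tax = €1.02 + €10.36 + €1.16 + €4.09 + €0.24 + €0.47 + €0.76 + €3.82 + €1.35 = €23.27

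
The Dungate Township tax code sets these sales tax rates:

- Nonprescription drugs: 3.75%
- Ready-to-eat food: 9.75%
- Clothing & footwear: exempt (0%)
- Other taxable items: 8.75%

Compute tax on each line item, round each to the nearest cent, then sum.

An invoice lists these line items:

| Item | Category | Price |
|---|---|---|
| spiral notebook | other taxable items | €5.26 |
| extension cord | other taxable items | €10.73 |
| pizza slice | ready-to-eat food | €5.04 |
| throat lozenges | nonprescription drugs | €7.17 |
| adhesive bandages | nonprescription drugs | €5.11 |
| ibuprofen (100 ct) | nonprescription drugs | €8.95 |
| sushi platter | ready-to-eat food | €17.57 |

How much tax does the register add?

Spiral notebook €5.26: other taxable items → 8.75% → €0.46
Extension cord €10.73: other taxable items → 8.75% → €0.94
Pizza slice €5.04: ready-to-eat food → 9.75% → €0.49
Throat lozenges €7.17: nonprescription drugs → 3.75% → €0.27
Adhesive bandages €5.11: nonprescription drugs → 3.75% → €0.19
Ibuprofen (100 ct) €8.95: nonprescription drugs → 3.75% → €0.34
Sushi platter €17.57: ready-to-eat food → 9.75% → €1.71
Total tax = €0.46 + €0.94 + €0.49 + €0.27 + €0.19 + €0.34 + €1.71 = €4.40

€4.40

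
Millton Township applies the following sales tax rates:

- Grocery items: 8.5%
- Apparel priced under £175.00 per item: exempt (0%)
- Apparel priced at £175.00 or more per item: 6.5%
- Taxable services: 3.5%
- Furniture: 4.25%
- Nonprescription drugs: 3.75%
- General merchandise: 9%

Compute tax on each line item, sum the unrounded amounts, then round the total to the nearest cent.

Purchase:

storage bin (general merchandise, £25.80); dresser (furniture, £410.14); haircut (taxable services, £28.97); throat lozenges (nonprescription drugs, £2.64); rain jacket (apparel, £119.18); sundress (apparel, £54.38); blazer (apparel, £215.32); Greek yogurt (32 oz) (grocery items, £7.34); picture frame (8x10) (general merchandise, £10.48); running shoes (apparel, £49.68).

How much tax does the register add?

Storage bin £25.80: general merchandise → 9% → £2.322
Dresser £410.14: furniture → 4.25% → £17.43095
Haircut £28.97: taxable services → 3.5% → £1.01395
Throat lozenges £2.64: nonprescription drugs → 3.75% → £0.099
Rain jacket £119.18: apparel, under £175.00 → 0% → £0.00
Sundress £54.38: apparel, under £175.00 → 0% → £0.00
Blazer £215.32: apparel, £175.00 or more → 6.5% → £13.9958
Greek yogurt (32 oz) £7.34: grocery items → 8.5% → £0.6239
Picture frame (8x10) £10.48: general merchandise → 9% → £0.9432
Running shoes £49.68: apparel, under £175.00 → 0% → £0.00
Unrounded tax sum = £36.4288 → £36.43

£36.43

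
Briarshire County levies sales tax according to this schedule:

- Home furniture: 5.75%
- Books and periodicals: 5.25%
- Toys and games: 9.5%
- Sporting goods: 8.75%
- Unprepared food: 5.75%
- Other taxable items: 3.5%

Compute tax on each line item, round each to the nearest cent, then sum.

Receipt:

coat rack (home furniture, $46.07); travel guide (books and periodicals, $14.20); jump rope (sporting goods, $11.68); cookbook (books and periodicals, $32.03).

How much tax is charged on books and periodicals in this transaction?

$2.43

Travel guide $14.20: books and periodicals → 5.25% → $0.75
Cookbook $32.03: books and periodicals → 5.25% → $1.68
Tax on books and periodicals = $0.75 + $1.68 = $2.43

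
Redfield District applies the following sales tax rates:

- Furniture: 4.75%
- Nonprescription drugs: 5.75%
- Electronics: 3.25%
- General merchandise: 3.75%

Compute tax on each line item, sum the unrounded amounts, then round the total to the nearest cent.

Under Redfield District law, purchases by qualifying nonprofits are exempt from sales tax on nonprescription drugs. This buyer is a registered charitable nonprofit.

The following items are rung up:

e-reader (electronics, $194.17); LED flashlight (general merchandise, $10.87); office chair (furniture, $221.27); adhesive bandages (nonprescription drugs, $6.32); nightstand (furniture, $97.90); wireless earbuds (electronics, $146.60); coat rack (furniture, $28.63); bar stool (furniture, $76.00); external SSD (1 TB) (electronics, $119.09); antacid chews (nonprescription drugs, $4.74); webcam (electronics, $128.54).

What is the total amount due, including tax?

E-reader $194.17: electronics → 3.25% → $6.310525
LED flashlight $10.87: general merchandise → 3.75% → $0.407625
Office chair $221.27: furniture → 4.75% → $10.510325
Adhesive bandages $6.32: nonprescription drugs, buyer-exempt → 0% → $0.00
Nightstand $97.90: furniture → 4.75% → $4.65025
Wireless earbuds $146.60: electronics → 3.25% → $4.7645
Coat rack $28.63: furniture → 4.75% → $1.359925
Bar stool $76.00: furniture → 4.75% → $3.61
External SSD (1 TB) $119.09: electronics → 3.25% → $3.870425
Antacid chews $4.74: nonprescription drugs, buyer-exempt → 0% → $0.00
Webcam $128.54: electronics → 3.25% → $4.17755
Subtotal = $1034.13; unrounded tax = $39.661125 → $39.66; total due = $1073.79

$1073.79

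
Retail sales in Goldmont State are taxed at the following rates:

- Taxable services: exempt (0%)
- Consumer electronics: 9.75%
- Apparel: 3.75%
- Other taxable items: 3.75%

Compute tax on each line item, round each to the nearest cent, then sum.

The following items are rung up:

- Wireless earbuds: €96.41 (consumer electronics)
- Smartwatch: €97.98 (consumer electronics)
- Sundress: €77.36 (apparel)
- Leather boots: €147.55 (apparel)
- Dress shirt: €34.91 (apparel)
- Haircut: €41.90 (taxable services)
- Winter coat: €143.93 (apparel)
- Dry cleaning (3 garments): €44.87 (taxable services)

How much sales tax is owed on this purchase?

Wireless earbuds €96.41: consumer electronics → 9.75% → €9.40
Smartwatch €97.98: consumer electronics → 9.75% → €9.55
Sundress €77.36: apparel → 3.75% → €2.90
Leather boots €147.55: apparel → 3.75% → €5.53
Dress shirt €34.91: apparel → 3.75% → €1.31
Haircut €41.90: taxable services → 0% → €0.00
Winter coat €143.93: apparel → 3.75% → €5.40
Dry cleaning (3 garments) €44.87: taxable services → 0% → €0.00
Total tax = €9.40 + €9.55 + €2.90 + €5.53 + €1.31 + €5.40 = €34.09

€34.09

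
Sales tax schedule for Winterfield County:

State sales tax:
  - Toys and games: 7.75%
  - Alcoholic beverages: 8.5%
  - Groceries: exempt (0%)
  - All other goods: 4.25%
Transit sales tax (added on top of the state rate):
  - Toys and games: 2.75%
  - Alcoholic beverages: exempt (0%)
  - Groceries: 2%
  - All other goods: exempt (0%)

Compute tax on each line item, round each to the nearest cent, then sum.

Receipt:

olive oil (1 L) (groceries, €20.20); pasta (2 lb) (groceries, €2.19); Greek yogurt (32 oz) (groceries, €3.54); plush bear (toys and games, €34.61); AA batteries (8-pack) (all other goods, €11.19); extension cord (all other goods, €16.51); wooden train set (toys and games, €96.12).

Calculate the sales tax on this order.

Olive oil (1 L) €20.20: groceries → 0% + 2% transit = 2% → €0.40
Pasta (2 lb) €2.19: groceries → 0% + 2% transit = 2% → €0.04
Greek yogurt (32 oz) €3.54: groceries → 0% + 2% transit = 2% → €0.07
Plush bear €34.61: toys and games → 7.75% + 2.75% transit = 10.5% → €3.63
AA batteries (8-pack) €11.19: all other goods → 4.25% + 0% transit = 4.25% → €0.48
Extension cord €16.51: all other goods → 4.25% + 0% transit = 4.25% → €0.70
Wooden train set €96.12: toys and games → 7.75% + 2.75% transit = 10.5% → €10.09
Total tax = €0.40 + €0.04 + €0.07 + €3.63 + €0.48 + €0.70 + €10.09 = €15.41

€15.41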